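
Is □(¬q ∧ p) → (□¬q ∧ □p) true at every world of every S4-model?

Valid

Tableau for the negation ¬(□(¬q ∧ p) → (□¬q ∧ □p)):
1. ¬(□(¬q ∧ p) → (□¬q ∧ □p)), w0
2. □(¬q ∧ p), w0   [¬→-rule on 1]
3. ¬(□¬q ∧ □p), w0   [¬→-rule on 1]
4. ¬q ∧ p, w0   [□-rule on 2 via w0Rw0]
5. ¬q, w0   [∧-rule on 4]
6. p, w0   [∧-rule on 4]
7. ¬□p, w0   [¬∧-rule on 3 (branches; this branch)]
8. ¬p, w1   [¬□-rule on 7: fresh world w1, w0Rw1]
9. ¬q ∧ p, w1   [□-rule on 2 via w0Rw1]
10. ¬q, w1   [∧-rule on 9]
11. p, w1   [∧-rule on 9]
Accessibility: w0Rw0, w0Rw1, w1Rw1
Branch closes: p and ¬p both at w1.
Every branch of the negation's tableau closes; the branch above is one of them.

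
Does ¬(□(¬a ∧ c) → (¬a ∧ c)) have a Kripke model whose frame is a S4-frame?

Unsatisfiable (every branch closes)

1. ¬(□(¬a ∧ c) → (¬a ∧ c)), w0
2. □(¬a ∧ c), w0
3. ¬(¬a ∧ c), w0
4. ¬a ∧ c, w0
5. ¬a, w0
6. c, w0
7. ¬c, w0
Accessibility: w0Rw0
Branch closes: c and ¬c both at w0.
Every branch closes; the branch above is one of them.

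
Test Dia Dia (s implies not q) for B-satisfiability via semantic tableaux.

Satisfiable

1. Dia Dia (s implies not q), 0
2. Dia (s implies not q), 1   [Dia-rule on 1: fresh world 1, 0R1]
3. s implies not q, 2   [Dia-rule on 2: fresh world 2, 1R2]
4. not q, 2   [implies-rule on 3 (branches; this branch)]
Accessibility: 0R0, 0R1, 1R0, 1R1, 1R2, 2R1, 2R2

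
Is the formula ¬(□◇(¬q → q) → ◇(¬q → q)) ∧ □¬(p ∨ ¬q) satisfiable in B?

No, unsatisfiable

1. ¬(□◇(¬q → q) → ◇(¬q → q)) ∧ □¬(p ∨ ¬q), u
2. ¬(□◇(¬q → q) → ◇(¬q → q)), u
3. □¬(p ∨ ¬q), u
4. □◇(¬q → q), u
5. ¬◇(¬q → q), u
6. ¬(p ∨ ¬q), u
7. ¬p, u
8. q, u
9. ◇(¬q → q), u
10. ¬(¬q → q), u
11. ¬q, u
Accessibility: uRu
Branch closes: q and ¬q both at u.
(One branch shown.) All branches close.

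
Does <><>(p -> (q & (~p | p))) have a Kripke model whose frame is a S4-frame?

Yes, satisfiable

1. <><>(p -> (q & (~p | p))), u
2. <>(p -> (q & (~p | p))), v
3. p -> (q & (~p | p)), w
4. q & (~p | p), w
5. q, w
6. ~p | p, w
7. p, w
Accessibility: uRu, uRv, uRw, vRv, vRw, wRw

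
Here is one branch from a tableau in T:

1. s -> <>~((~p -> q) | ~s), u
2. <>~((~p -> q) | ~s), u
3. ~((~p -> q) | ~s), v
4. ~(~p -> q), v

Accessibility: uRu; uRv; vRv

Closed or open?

No atom appears with both signs at the same world.

Not closed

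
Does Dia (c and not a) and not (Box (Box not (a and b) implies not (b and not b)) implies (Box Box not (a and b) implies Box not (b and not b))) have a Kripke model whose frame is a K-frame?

1. Dia (c and not a) and not (Box (Box not (a and b) implies not (b and not b)) implies (Box Box not (a and b) implies Box not (b and not b))), w0
2. Dia (c and not a), w0
3. not (Box (Box not (a and b) implies not (b and not b)) implies (Box Box not (a and b) implies Box not (b and not b))), w0
4. Box (Box not (a and b) implies not (b and not b)), w0
5. not (Box Box not (a and b) implies Box not (b and not b)), w0
6. Box Box not (a and b), w0
7. not Box not (b and not b), w0
8. c and not a, w1
9. c, w1
10. not a, w1
11. Box not (a and b) implies not (b and not b), w1
12. Box not (a and b), w1
13. not (b and not b), w1
14. b, w1
15. b and not b, w2
16. b, w2
17. not b, w2
Accessibility: w0Rw1, w0Rw2
Branch closes: b and not b both at w2.
All branches of the tableau close; one closing branch shown above.

Unsatisfiable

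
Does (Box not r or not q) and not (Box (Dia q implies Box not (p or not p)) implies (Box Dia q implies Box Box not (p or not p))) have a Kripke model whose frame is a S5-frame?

1. (Box not r or not q) and not (Box (Dia q implies Box not (p or not p)) implies (Box Dia q implies Box Box not (p or not p))), u
2. Box not r or not q, u
3. not (Box (Dia q implies Box not (p or not p)) implies (Box Dia q implies Box Box not (p or not p))), u
4. Box (Dia q implies Box not (p or not p)), u
5. not (Box Dia q implies Box Box not (p or not p)), u
6. Box Dia q, u
7. not Box Box not (p or not p), u
8. Dia q implies Box not (p or not p), u
9. Dia q, u
10. Box not r, u
11. not r, u
12. not Dia q, u
13. not q, u
14. not Box not (p or not p), v
15. Dia q implies Box not (p or not p), v
16. Dia q, v
17. not r, v
18. not q, v
19. not Dia q, v
20. q, w
21. Dia q implies Box not (p or not p), w
22. Dia q, w
23. not r, w
24. not q, w
Accessibility: uRu, uRv, uRw, vRu, vRv, vRw, wRu, wRv, wRw
Branch closes: q and not q both at w.
All branches of the tableau close; one closing branch shown above.

Unsatisfiable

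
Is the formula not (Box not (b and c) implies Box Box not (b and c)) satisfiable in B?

Satisfiable

1. not (Box not (b and c) implies Box Box not (b and c)), w0
2. Box not (b and c), w0
3. not Box Box not (b and c), w0
4. not (b and c), w0
5. not c, w0
6. not Box not (b and c), w1
7. not (b and c), w1
8. not c, w1
9. b and c, w2
10. b, w2
11. c, w2
Accessibility: w0Rw0, w0Rw1, w1Rw0, w1Rw1, w1Rw2, w2Rw1, w2Rw2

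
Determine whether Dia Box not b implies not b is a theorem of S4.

Invalid (countermodel exists)

Tableau for the negation not (Dia Box not b implies not b):
1. not (Dia Box not b implies not b), 0
2. Dia Box not b, 0
3. b, 0
4. Box not b, 1
5. not b, 1
Accessibility: 0R0, 0R1, 1R1
The negation has an open branch (countermodel exists).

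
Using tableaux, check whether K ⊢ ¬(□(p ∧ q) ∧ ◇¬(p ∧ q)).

Tableau for the negation □(p ∧ q) ∧ ◇¬(p ∧ q):
1. □(p ∧ q) ∧ ◇¬(p ∧ q), u
2. □(p ∧ q), u
3. ◇¬(p ∧ q), u
4. ¬(p ∧ q), v
5. p ∧ q, v
6. p, v
7. q, v
8. ¬q, v
Accessibility: uRv
Branch closes: q and ¬q both at v.
Every branch of the negation's tableau closes; the branch above is one of them.

Yes, valid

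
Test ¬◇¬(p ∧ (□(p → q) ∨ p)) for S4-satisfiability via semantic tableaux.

1. ¬◇¬(p ∧ (□(p → q) ∨ p)), w0
2. p ∧ (□(p → q) ∨ p), w0
3. p, w0
4. □(p → q) ∨ p, w0
Accessibility: w0Rw0

Satisfiable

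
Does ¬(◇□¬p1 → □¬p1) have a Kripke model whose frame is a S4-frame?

Yes, satisfiable

1. ¬(◇□¬p1 → □¬p1), u
2. ◇□¬p1, u
3. ¬□¬p1, u
4. □¬p1, v
5. ¬p1, v
6. p1, w
Accessibility: uRu, uRv, uRw, vRv, wRw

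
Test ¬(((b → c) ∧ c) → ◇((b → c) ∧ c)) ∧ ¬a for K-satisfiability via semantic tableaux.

1. ¬(((b → c) ∧ c) → ◇((b → c) ∧ c)) ∧ ¬a, u
2. ¬(((b → c) ∧ c) → ◇((b → c) ∧ c)), u
3. ¬a, u
4. (b → c) ∧ c, u
5. ¬◇((b → c) ∧ c), u
6. b → c, u
7. c, u

Yes, satisfiable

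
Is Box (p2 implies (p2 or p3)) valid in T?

Tableau for the negation not Box (p2 implies (p2 or p3)):
1. not Box (p2 implies (p2 or p3)), 0
2. not (p2 implies (p2 or p3)), 1   [neg-Box-rule on 1: fresh world 1, 0R1]
3. p2, 1   [neg-implies-rule on 2]
4. not (p2 or p3), 1   [neg-implies-rule on 2]
5. not p2, 1   [neg-or-rule on 4]
6. not p3, 1   [neg-or-rule on 4]
Accessibility: 0R0, 0R1, 1R1
Branch closes: p2 and not p2 both at 1.
All branches of the negation close; one closing branch shown above.

Valid in T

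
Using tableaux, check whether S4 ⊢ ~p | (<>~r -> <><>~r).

Tableau for the negation ~(~p | (<>~r -> <><>~r)):
1. ~(~p | (<>~r -> <><>~r)), 0
2. p, 0
3. ~(<>~r -> <><>~r), 0
4. <>~r, 0
5. ~<><>~r, 0
6. ~<>~r, 0
7. r, 0
8. ~r, 1
9. ~<>~r, 1
10. r, 1
Accessibility: 0R0, 0R1, 1R1
Branch closes: r and ~r both at 1.
All branches of the negation close; one closing branch shown above.

Valid in S4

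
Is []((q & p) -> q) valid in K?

Tableau for the negation ~[]((q & p) -> q):
1. ~[]((q & p) -> q), 0
2. ~((q & p) -> q), 1
3. q & p, 1
4. ~q, 1
5. q, 1
6. p, 1
Accessibility: 0R1
Branch closes: q and ~q both at 1.
Every branch of the negation's tableau closes; the branch above is one of them.

Valid in K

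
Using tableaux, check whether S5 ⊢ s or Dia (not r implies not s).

Tableau for the negation not (s or Dia (not r implies not s)):
1. not (s or Dia (not r implies not s)), u
2. not s, u   [neg-or-rule on 1]
3. not Dia (not r implies not s), u   [neg-or-rule on 1]
4. not (not r implies not s), u   [neg-Dia-rule on 3 via uRu]
5. not r, u   [neg-implies-rule on 4]
6. s, u   [neg-implies-rule on 4]
Accessibility: uRu
Branch closes: s and not s both at u.
All branches of the negation close; one closing branch shown above.

Valid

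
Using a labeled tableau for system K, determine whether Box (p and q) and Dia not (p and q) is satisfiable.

No, unsatisfiable

1. Box (p and q) and Dia not (p and q), 0
2. Box (p and q), 0   [and-rule on 1]
3. Dia not (p and q), 0   [and-rule on 1]
4. not (p and q), 1   [Dia-rule on 3: fresh world 1, 0R1]
5. p and q, 1   [Box-rule on 2 via 0R1]
6. p, 1   [and-rule on 5]
7. q, 1   [and-rule on 5]
8. not q, 1   [neg-and-rule on 4 (branches; this branch)]
Accessibility: 0R1
Branch closes: q and not q both at 1.
(One branch shown.) All branches close.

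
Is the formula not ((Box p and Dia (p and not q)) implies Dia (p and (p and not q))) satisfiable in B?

1. not ((Box p and Dia (p and not q)) implies Dia (p and (p and not q))), u
2. Box p and Dia (p and not q), u
3. not Dia (p and (p and not q)), u
4. Box p, u
5. Dia (p and not q), u
6. not (p and (p and not q)), u
7. p, u
8. not (p and not q), u
9. q, u
10. p and not q, v
11. p, v
12. not q, v
13. not (p and (p and not q)), v
14. not (p and not q), v
15. q, v
Accessibility: uRu, uRv, vRu, vRv
Branch closes: q and not q both at v.
(One branch shown.) All branches close.

Unsatisfiable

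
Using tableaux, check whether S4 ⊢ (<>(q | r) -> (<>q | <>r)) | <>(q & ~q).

Tableau for the negation ~((<>(q | r) -> (<>q | <>r)) | <>(q & ~q)):
1. ~((<>(q | r) -> (<>q | <>r)) | <>(q & ~q)), w0
2. ~(<>(q | r) -> (<>q | <>r)), w0
3. ~<>(q & ~q), w0
4. <>(q | r), w0
5. ~(<>q | <>r), w0
6. ~<>q, w0
7. ~<>r, w0
8. ~(q & ~q), w0
9. ~q, w0
10. ~r, w0
11. q | r, w1
12. ~(q & ~q), w1
13. ~q, w1
14. ~r, w1
15. r, w1
Accessibility: w0Rw0, w0Rw1, w1Rw1
Branch closes: r and ~r both at w1.
Every branch of the negation's tableau closes; the branch above is one of them.

Valid in S4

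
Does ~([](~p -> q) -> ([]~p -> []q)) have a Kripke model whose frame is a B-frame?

Unsatisfiable

1. ~([](~p -> q) -> ([]~p -> []q)), u
2. [](~p -> q), u   [~->-rule on 1]
3. ~([]~p -> []q), u   [~->-rule on 1]
4. []~p, u   [~->-rule on 3]
5. ~[]q, u   [~->-rule on 3]
6. ~p -> q, u   [[]-rule on 2 via uRu]
7. ~p, u   [[]-rule on 4 via uRu]
8. q, u   [->-rule on 6 (branches; this branch)]
9. ~q, v   [~[]-rule on 5: fresh world v, uRv]
10. ~p -> q, v   [[]-rule on 2 via uRv]
11. ~p, v   [[]-rule on 4 via uRv]
12. q, v   [->-rule on 10 (branches; this branch)]
Accessibility: uRu, uRv, vRu, vRv
Branch closes: q and ~q both at v.
(One branch shown.) All branches close.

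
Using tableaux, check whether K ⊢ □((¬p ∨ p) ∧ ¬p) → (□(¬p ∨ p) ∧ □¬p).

Tableau for the negation ¬(□((¬p ∨ p) ∧ ¬p) → (□(¬p ∨ p) ∧ □¬p)):
1. ¬(□((¬p ∨ p) ∧ ¬p) → (□(¬p ∨ p) ∧ □¬p)), u
2. □((¬p ∨ p) ∧ ¬p), u
3. ¬(□(¬p ∨ p) ∧ □¬p), u
4. ¬□¬p, u
5. p, v
6. (¬p ∨ p) ∧ ¬p, v
7. ¬p ∨ p, v
8. ¬p, v
Accessibility: uRv
Branch closes: p and ¬p both at v.
Every branch of the negation's tableau closes; the branch above is one of them.

Yes, valid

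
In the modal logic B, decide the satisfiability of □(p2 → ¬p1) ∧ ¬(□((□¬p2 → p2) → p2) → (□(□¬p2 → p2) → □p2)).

Unsatisfiable (every branch closes)

1. □(p2 → ¬p1) ∧ ¬(□((□¬p2 → p2) → p2) → (□(□¬p2 → p2) → □p2)), 0
2. □(p2 → ¬p1), 0
3. ¬(□((□¬p2 → p2) → p2) → (□(□¬p2 → p2) → □p2)), 0
4. □((□¬p2 → p2) → p2), 0
5. ¬(□(□¬p2 → p2) → □p2), 0
6. □(□¬p2 → p2), 0
7. ¬□p2, 0
8. p2 → ¬p1, 0
9. (□¬p2 → p2) → p2, 0
10. □¬p2 → p2, 0
11. ¬p1, 0
12. ¬(□¬p2 → p2), 0
13. □¬p2, 0
14. ¬p2, 0
15. ¬□¬p2, 0
16. ¬p2, 1
17. p2 → ¬p1, 1
18. (□¬p2 → p2) → p2, 1
19. □¬p2 → p2, 1
20. ¬p1, 1
21. ¬(□¬p2 → p2), 1
22. □¬p2, 1
23. ¬□¬p2, 1
24. p2, 2
25. p2 → ¬p1, 2
26. (□¬p2 → p2) → p2, 2
27. □¬p2 → p2, 2
28. ¬p2, 2
Accessibility: 0R0, 0R1, 0R2, 1R0, 1R1, 2R0, 2R2
Branch closes: p2 and ¬p2 both at 2.
(One branch shown.) All branches close.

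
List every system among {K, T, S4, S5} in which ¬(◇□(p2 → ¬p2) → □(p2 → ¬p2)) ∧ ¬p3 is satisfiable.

K, T, S4

S5-tableau for the formula:
1. ¬(◇□(p2 → ¬p2) → □(p2 → ¬p2)) ∧ ¬p3, w0
2. ¬(◇□(p2 → ¬p2) → □(p2 → ¬p2)), w0
3. ¬p3, w0
4. ◇□(p2 → ¬p2), w0
5. ¬□(p2 → ¬p2), w0
6. □(p2 → ¬p2), w1
7. p2 → ¬p2, w0
8. p2 → ¬p2, w1
9. ¬p2, w0
10. ¬p2, w1
11. ¬(p2 → ¬p2), w2
12. p2, w2
13. p2 → ¬p2, w2
14. ¬p2, w2
Accessibility: w0Rw0, w0Rw1, w0Rw2, w1Rw0, w1Rw1, w1Rw2, w2Rw0, w2Rw1, w2Rw2
Branch closes: p2 and ¬p2 both at w2.
Every branch closes (one shown): unsatisfiable in S5.
S4-tableau for the formula:
1. ¬(◇□(p2 → ¬p2) → □(p2 → ¬p2)) ∧ ¬p3, w0
2. ¬(◇□(p2 → ¬p2) → □(p2 → ¬p2)), w0
3. ¬p3, w0
4. ◇□(p2 → ¬p2), w0
5. ¬□(p2 → ¬p2), w0
6. □(p2 → ¬p2), w1
7. p2 → ¬p2, w1
8. ¬p2, w1
9. ¬(p2 → ¬p2), w2
10. p2, w2
Accessibility: w0Rw0, w0Rw1, w0Rw2, w1Rw1, w2Rw2
Complete open branch: satisfiable in S4, hence also in K, T (this S4-model is also a K-model and a T-model).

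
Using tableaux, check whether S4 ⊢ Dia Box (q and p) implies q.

Tableau for the negation not (Dia Box (q and p) implies q):
1. not (Dia Box (q and p) implies q), w0
2. Dia Box (q and p), w0
3. not q, w0
4. Box (q and p), w1
5. q and p, w1
6. q, w1
7. p, w1
Accessibility: w0Rw0, w0Rw1, w1Rw1
The negation has an open branch (countermodel exists).

Invalid (countermodel exists)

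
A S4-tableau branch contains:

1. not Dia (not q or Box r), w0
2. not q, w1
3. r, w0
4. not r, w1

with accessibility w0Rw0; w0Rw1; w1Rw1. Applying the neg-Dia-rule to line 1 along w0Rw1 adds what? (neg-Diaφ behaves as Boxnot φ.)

neg-Diaφ behaves as Boxnot φ: propagate the negated body to each accessible world.

not (not q or Box r), w1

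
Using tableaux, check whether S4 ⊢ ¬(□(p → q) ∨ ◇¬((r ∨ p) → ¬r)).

Invalid (countermodel exists)

Tableau for the negation □(p → q) ∨ ◇¬((r ∨ p) → ¬r):
1. □(p → q) ∨ ◇¬((r ∨ p) → ¬r), 0
2. ◇¬((r ∨ p) → ¬r), 0   [∨-rule on 1 (branches; this branch)]
3. ¬((r ∨ p) → ¬r), 1   [◇-rule on 2: fresh world 1, 0R1]
4. r ∨ p, 1   [¬→-rule on 3]
5. r, 1   [¬→-rule on 3]
6. p, 1   [∨-rule on 4 (branches; this branch)]
Accessibility: 0R0, 0R1, 1R1
The negation has an open branch (countermodel exists).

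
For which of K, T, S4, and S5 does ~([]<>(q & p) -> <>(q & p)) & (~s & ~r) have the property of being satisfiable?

K

K-tableau for the formula:
1. ~([]<>(q & p) -> <>(q & p)) & (~s & ~r), u
2. ~([]<>(q & p) -> <>(q & p)), u   [&-rule on 1]
3. ~s & ~r, u   [&-rule on 1]
4. []<>(q & p), u   [~->-rule on 2]
5. ~<>(q & p), u   [~->-rule on 2]
6. ~s, u   [&-rule on 3]
7. ~r, u   [&-rule on 3]
Complete open branch: satisfiable in K.
T-tableau for the formula:
1. ~([]<>(q & p) -> <>(q & p)) & (~s & ~r), u
2. ~([]<>(q & p) -> <>(q & p)), u   [&-rule on 1]
3. ~s & ~r, u   [&-rule on 1]
4. []<>(q & p), u   [~->-rule on 2]
5. ~<>(q & p), u   [~->-rule on 2]
6. ~s, u   [&-rule on 3]
7. ~r, u   [&-rule on 3]
8. <>(q & p), u   [[]-rule on 4 via uRu]
9. ~(q & p), u   [~<>-rule on 5 via uRu]
10. ~p, u   [~&-rule on 9 (branches; this branch)]
11. q & p, v   [<>-rule on 8: fresh world v, uRv]
12. q, v   [&-rule on 11]
13. p, v   [&-rule on 11]
14. <>(q & p), v   [[]-rule on 4 via uRv]
15. ~(q & p), v   [~<>-rule on 5 via uRv]
16. ~p, v   [~&-rule on 15 (branches; this branch)]
Accessibility: uRu, uRv, vRv
Branch closes: p and ~p both at v.
Every branch closes (one shown): unsatisfiable in T, hence also in S4, S5 (every S4/S5-frame is a T-frame).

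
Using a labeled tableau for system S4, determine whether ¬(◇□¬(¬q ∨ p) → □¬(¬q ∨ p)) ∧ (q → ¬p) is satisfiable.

1. ¬(◇□¬(¬q ∨ p) → □¬(¬q ∨ p)) ∧ (q → ¬p), u
2. ¬(◇□¬(¬q ∨ p) → □¬(¬q ∨ p)), u   [∧-rule on 1]
3. q → ¬p, u   [∧-rule on 1]
4. ◇□¬(¬q ∨ p), u   [¬→-rule on 2]
5. ¬□¬(¬q ∨ p), u   [¬→-rule on 2]
6. ¬p, u   [→-rule on 3 (branches; this branch)]
7. □¬(¬q ∨ p), v   [◇-rule on 4: fresh world v, uRv]
8. ¬(¬q ∨ p), v   [□-rule on 7 via vRv]
9. q, v   [¬∨-rule on 8]
10. ¬p, v   [¬∨-rule on 8]
11. ¬q ∨ p, w   [¬□-rule on 5: fresh world w, uRw]
12. p, w   [∨-rule on 11 (branches; this branch)]
Accessibility: uRu, uRv, uRw, vRv, wRw

Satisfiable (open branch found)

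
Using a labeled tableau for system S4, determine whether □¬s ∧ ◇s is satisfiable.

No, unsatisfiable

1. □¬s ∧ ◇s, 0
2. □¬s, 0   [∧-rule on 1]
3. ◇s, 0   [∧-rule on 1]
4. ¬s, 0   [□-rule on 2 via 0R0]
5. s, 1   [◇-rule on 3: fresh world 1, 0R1]
6. ¬s, 1   [□-rule on 2 via 0R1]
Accessibility: 0R0, 0R1, 1R1
Branch closes: s and ¬s both at 1.
Every branch closes; the branch above is one of them.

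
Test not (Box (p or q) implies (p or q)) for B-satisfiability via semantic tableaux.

No, unsatisfiable

1. not (Box (p or q) implies (p or q)), w0
2. Box (p or q), w0   [neg-implies-rule on 1]
3. not (p or q), w0   [neg-implies-rule on 1]
4. not p, w0   [neg-or-rule on 3]
5. not q, w0   [neg-or-rule on 3]
6. p or q, w0   [Box-rule on 2 via w0Rw0]
7. q, w0   [or-rule on 6 (branches; this branch)]
Accessibility: w0Rw0
Branch closes: q and not q both at w0.
Every branch closes; the branch above is one of them.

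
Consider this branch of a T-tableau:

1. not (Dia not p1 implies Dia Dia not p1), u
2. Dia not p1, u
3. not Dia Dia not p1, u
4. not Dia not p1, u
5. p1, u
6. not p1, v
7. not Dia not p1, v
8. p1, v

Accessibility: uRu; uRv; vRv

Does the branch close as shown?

Both p1 and not p1 appear at v.

Yes, closed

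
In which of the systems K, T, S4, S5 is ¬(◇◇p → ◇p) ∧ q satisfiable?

S4-tableau for the formula:
1. ¬(◇◇p → ◇p) ∧ q, 0
2. ¬(◇◇p → ◇p), 0
3. q, 0
4. ◇◇p, 0
5. ¬◇p, 0
6. ¬p, 0
7. ◇p, 1
8. ¬p, 1
9. p, 2
10. ¬p, 2
Accessibility: 0R0, 0R1, 0R2, 1R1, 1R2, 2R2
Branch closes: p and ¬p both at 2.
Every branch closes (one shown): unsatisfiable in S4, hence also in S5 (every S5-frame is an S4-frame).
T-tableau for the formula:
1. ¬(◇◇p → ◇p) ∧ q, 0
2. ¬(◇◇p → ◇p), 0
3. q, 0
4. ◇◇p, 0
5. ¬◇p, 0
6. ¬p, 0
7. ◇p, 1
8. ¬p, 1
9. p, 2
Accessibility: 0R0, 0R1, 1R1, 1R2, 2R2
Complete open branch: satisfiable in T, hence also in K (this T-model is also a K-model).

K, T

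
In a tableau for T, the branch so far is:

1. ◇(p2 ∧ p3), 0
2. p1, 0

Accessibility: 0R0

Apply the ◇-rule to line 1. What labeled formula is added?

a fresh world 1 with 0R1, and p2 ∧ p3 at 1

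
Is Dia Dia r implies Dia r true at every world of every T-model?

Not valid

Tableau for the negation not (Dia Dia r implies Dia r):
1. not (Dia Dia r implies Dia r), 0
2. Dia Dia r, 0   [neg-implies-rule on 1]
3. not Dia r, 0   [neg-implies-rule on 1]
4. not r, 0   [neg-Dia-rule on 3 via 0R0]
5. Dia r, 1   [Dia-rule on 2: fresh world 1, 0R1]
6. not r, 1   [neg-Dia-rule on 3 via 0R1]
7. r, 2   [Dia-rule on 5: fresh world 2, 1R2]
Accessibility: 0R0, 0R1, 1R1, 1R2, 2R2
The negation has an open branch (countermodel exists).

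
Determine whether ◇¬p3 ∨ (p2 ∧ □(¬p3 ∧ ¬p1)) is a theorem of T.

Tableau for the negation ¬(◇¬p3 ∨ (p2 ∧ □(¬p3 ∧ ¬p1))):
1. ¬(◇¬p3 ∨ (p2 ∧ □(¬p3 ∧ ¬p1))), u
2. ¬◇¬p3, u
3. ¬(p2 ∧ □(¬p3 ∧ ¬p1)), u
4. p3, u
5. ¬□(¬p3 ∧ ¬p1), u
6. ¬(¬p3 ∧ ¬p1), v
7. p3, v
8. p1, v
Accessibility: uRu, uRv, vRv
The negation has an open branch (countermodel exists).

No, not valid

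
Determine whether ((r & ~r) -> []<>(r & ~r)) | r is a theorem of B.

Tableau for the negation ~(((r & ~r) -> []<>(r & ~r)) | r):
1. ~(((r & ~r) -> []<>(r & ~r)) | r), 0
2. ~((r & ~r) -> []<>(r & ~r)), 0   [~|-rule on 1]
3. ~r, 0   [~|-rule on 1]
4. r & ~r, 0   [~->-rule on 2]
5. ~[]<>(r & ~r), 0   [~->-rule on 2]
6. r, 0   [&-rule on 4]
Accessibility: 0R0
Branch closes: r and ~r both at 0.
Every branch of the negation's tableau closes; the branch above is one of them.

Valid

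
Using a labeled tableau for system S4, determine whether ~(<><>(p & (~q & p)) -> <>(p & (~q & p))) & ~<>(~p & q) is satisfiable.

Unsatisfiable

1. ~(<><>(p & (~q & p)) -> <>(p & (~q & p))) & ~<>(~p & q), w0
2. ~(<><>(p & (~q & p)) -> <>(p & (~q & p))), w0   [&-rule on 1]
3. ~<>(~p & q), w0   [&-rule on 1]
4. <><>(p & (~q & p)), w0   [~->-rule on 2]
5. ~<>(p & (~q & p)), w0   [~->-rule on 2]
6. ~(~p & q), w0   [~<>-rule on 3 via w0Rw0]
7. ~(p & (~q & p)), w0   [~<>-rule on 5 via w0Rw0]
8. ~q, w0   [~&-rule on 6 (branches; this branch)]
9. ~(~q & p), w0   [~&-rule on 7 (branches; this branch)]
10. ~p, w0   [~&-rule on 9 (branches; this branch)]
11. <>(p & (~q & p)), w1   [<>-rule on 4: fresh world w1, w0Rw1]
12. ~(~p & q), w1   [~<>-rule on 3 via w0Rw1]
13. ~(p & (~q & p)), w1   [~<>-rule on 5 via w0Rw1]
14. ~q, w1   [~&-rule on 12 (branches; this branch)]
15. ~(~q & p), w1   [~&-rule on 13 (branches; this branch)]
16. ~p, w1   [~&-rule on 15 (branches; this branch)]
17. p & (~q & p), w2   [<>-rule on 11: fresh world w2, w1Rw2]
18. p, w2   [&-rule on 17]
19. ~q & p, w2   [&-rule on 17]
20. ~q, w2   [&-rule on 19]
21. ~(~p & q), w2   [~<>-rule on 3 via w0Rw2]
22. ~(p & (~q & p)), w2   [~<>-rule on 5 via w0Rw2]
23. ~(~q & p), w2   [~&-rule on 22 (branches; this branch)]
24. ~p, w2   [~&-rule on 23 (branches; this branch)]
Accessibility: w0Rw0, w0Rw1, w0Rw2, w1Rw1, w1Rw2, w2Rw2
Branch closes: p and ~p both at w2.
(One branch shown.) All branches close.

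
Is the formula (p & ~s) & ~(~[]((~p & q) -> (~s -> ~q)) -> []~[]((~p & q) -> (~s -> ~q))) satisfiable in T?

1. (p & ~s) & ~(~[]((~p & q) -> (~s -> ~q)) -> []~[]((~p & q) -> (~s -> ~q))), w0
2. p & ~s, w0   [&-rule on 1]
3. ~(~[]((~p & q) -> (~s -> ~q)) -> []~[]((~p & q) -> (~s -> ~q))), w0   [&-rule on 1]
4. p, w0   [&-rule on 2]
5. ~s, w0   [&-rule on 2]
6. ~[]((~p & q) -> (~s -> ~q)), w0   [~->-rule on 3]
7. ~[]~[]((~p & q) -> (~s -> ~q)), w0   [~->-rule on 3]
8. ~((~p & q) -> (~s -> ~q)), w1   [~[]-rule on 6: fresh world w1, w0Rw1]
9. ~p & q, w1   [~->-rule on 8]
10. ~(~s -> ~q), w1   [~->-rule on 8]
11. ~p, w1   [&-rule on 9]
12. q, w1   [&-rule on 9]
13. ~s, w1   [~->-rule on 10]
14. []((~p & q) -> (~s -> ~q)), w2   [~[]-rule on 7: fresh world w2, w0Rw2]
15. (~p & q) -> (~s -> ~q), w2   [[]-rule on 14 via w2Rw2]
16. ~s -> ~q, w2   [->-rule on 15 (branches; this branch)]
17. ~q, w2   [->-rule on 16 (branches; this branch)]
Accessibility: w0Rw0, w0Rw1, w0Rw2, w1Rw1, w2Rw2

Yes, satisfiable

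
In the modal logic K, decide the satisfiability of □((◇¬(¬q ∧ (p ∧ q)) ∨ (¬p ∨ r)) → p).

1. □((◇¬(¬q ∧ (p ∧ q)) ∨ (¬p ∨ r)) → p), w0

Yes, satisfiable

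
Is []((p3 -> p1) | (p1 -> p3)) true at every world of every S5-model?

Yes, valid

Tableau for the negation ~[]((p3 -> p1) | (p1 -> p3)):
1. ~[]((p3 -> p1) | (p1 -> p3)), 0
2. ~((p3 -> p1) | (p1 -> p3)), 1
3. ~(p3 -> p1), 1
4. ~(p1 -> p3), 1
5. p3, 1
6. ~p1, 1
7. p1, 1
8. ~p3, 1
Accessibility: 0R0, 0R1, 1R0, 1R1
Branch closes: p1 and ~p1 both at 1.
Every branch of the negation's tableau closes; the branch above is one of them.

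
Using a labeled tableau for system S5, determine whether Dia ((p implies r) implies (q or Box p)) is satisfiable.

Yes, satisfiable

1. Dia ((p implies r) implies (q or Box p)), w0
2. (p implies r) implies (q or Box p), w1
3. q or Box p, w1
4. Box p, w1
5. p, w0
6. p, w1
Accessibility: w0Rw0, w0Rw1, w1Rw0, w1Rw1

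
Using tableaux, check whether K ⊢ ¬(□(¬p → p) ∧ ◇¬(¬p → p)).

Yes, valid

Tableau for the negation □(¬p → p) ∧ ◇¬(¬p → p):
1. □(¬p → p) ∧ ◇¬(¬p → p), w0
2. □(¬p → p), w0
3. ◇¬(¬p → p), w0
4. ¬(¬p → p), w1
5. ¬p, w1
6. ¬p → p, w1
7. p, w1
Accessibility: w0Rw1
Branch closes: p and ¬p both at w1.
Every branch of the negation's tableau closes; the branch above is one of them.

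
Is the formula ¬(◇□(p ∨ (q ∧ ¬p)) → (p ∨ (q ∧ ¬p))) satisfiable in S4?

Satisfiable

1. ¬(◇□(p ∨ (q ∧ ¬p)) → (p ∨ (q ∧ ¬p))), 0
2. ◇□(p ∨ (q ∧ ¬p)), 0
3. ¬(p ∨ (q ∧ ¬p)), 0
4. ¬p, 0
5. ¬(q ∧ ¬p), 0
6. ¬q, 0
7. □(p ∨ (q ∧ ¬p)), 1
8. p ∨ (q ∧ ¬p), 1
9. q ∧ ¬p, 1
10. q, 1
11. ¬p, 1
Accessibility: 0R0, 0R1, 1R1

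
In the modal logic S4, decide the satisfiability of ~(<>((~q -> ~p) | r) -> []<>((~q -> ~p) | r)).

Satisfiable (open branch found)

1. ~(<>((~q -> ~p) | r) -> []<>((~q -> ~p) | r)), w0
2. <>((~q -> ~p) | r), w0
3. ~[]<>((~q -> ~p) | r), w0
4. (~q -> ~p) | r, w1
5. r, w1
6. ~<>((~q -> ~p) | r), w2
7. ~((~q -> ~p) | r), w2
8. ~(~q -> ~p), w2
9. ~r, w2
10. ~q, w2
11. p, w2
Accessibility: w0Rw0, w0Rw1, w0Rw2, w1Rw1, w2Rw2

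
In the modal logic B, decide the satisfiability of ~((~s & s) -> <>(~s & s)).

No, unsatisfiable

1. ~((~s & s) -> <>(~s & s)), w0
2. ~s & s, w0
3. ~<>(~s & s), w0
4. ~s, w0
5. s, w0
Accessibility: w0Rw0
Branch closes: s and ~s both at w0.
Every branch closes; the branch above is one of them.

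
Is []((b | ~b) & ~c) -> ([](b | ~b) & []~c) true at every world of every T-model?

Valid

Tableau for the negation ~([]((b | ~b) & ~c) -> ([](b | ~b) & []~c)):
1. ~([]((b | ~b) & ~c) -> ([](b | ~b) & []~c)), w0
2. []((b | ~b) & ~c), w0
3. ~([](b | ~b) & []~c), w0
4. (b | ~b) & ~c, w0
5. b | ~b, w0
6. ~c, w0
7. ~[]~c, w0
8. ~b, w0
9. c, w1
10. (b | ~b) & ~c, w1
11. b | ~b, w1
12. ~c, w1
Accessibility: w0Rw0, w0Rw1, w1Rw1
Branch closes: c and ~c both at w1.
All branches of the negation close; one closing branch shown above.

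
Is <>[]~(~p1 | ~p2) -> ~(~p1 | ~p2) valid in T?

Tableau for the negation ~(<>[]~(~p1 | ~p2) -> ~(~p1 | ~p2)):
1. ~(<>[]~(~p1 | ~p2) -> ~(~p1 | ~p2)), 0
2. <>[]~(~p1 | ~p2), 0
3. ~p1 | ~p2, 0
4. ~p2, 0
5. []~(~p1 | ~p2), 1
6. ~(~p1 | ~p2), 1
7. p1, 1
8. p2, 1
Accessibility: 0R0, 0R1, 1R1
The negation has an open branch (countermodel exists).

Invalid (countermodel exists)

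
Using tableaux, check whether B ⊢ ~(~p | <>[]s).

Invalid (countermodel exists)

Tableau for the negation ~p | <>[]s:
1. ~p | <>[]s, u
2. <>[]s, u
3. []s, v
4. s, u
5. s, v
Accessibility: uRu, uRv, vRu, vRv
The negation has an open branch (countermodel exists).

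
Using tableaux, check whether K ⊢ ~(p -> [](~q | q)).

No, not valid

Tableau for the negation p -> [](~q | q):
1. p -> [](~q | q), w0
2. [](~q | q), w0
The negation has an open branch (countermodel exists).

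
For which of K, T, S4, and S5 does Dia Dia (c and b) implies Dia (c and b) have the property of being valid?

S4, S5

T-tableau for the negation not (Dia Dia (c and b) implies Dia (c and b)):
1. not (Dia Dia (c and b) implies Dia (c and b)), 0
2. Dia Dia (c and b), 0   [neg-implies-rule on 1]
3. not Dia (c and b), 0   [neg-implies-rule on 1]
4. not (c and b), 0   [neg-Dia-rule on 3 via 0R0]
5. not b, 0   [neg-and-rule on 4 (branches; this branch)]
6. Dia (c and b), 1   [Dia-rule on 2: fresh world 1, 0R1]
7. not (c and b), 1   [neg-Dia-rule on 3 via 0R1]
8. not b, 1   [neg-and-rule on 7 (branches; this branch)]
9. c and b, 2   [Dia-rule on 6: fresh world 2, 1R2]
10. c, 2   [and-rule on 9]
11. b, 2   [and-rule on 9]
Accessibility: 0R0, 0R1, 1R1, 1R2, 2R2
Complete open branch: countermodel on a T-frame, so not valid in T, nor in K (the same frame is also a K-frame).
S4-tableau for the negation not (Dia Dia (c and b) implies Dia (c and b)):
1. not (Dia Dia (c and b) implies Dia (c and b)), 0
2. Dia Dia (c and b), 0   [neg-implies-rule on 1]
3. not Dia (c and b), 0   [neg-implies-rule on 1]
4. not (c and b), 0   [neg-Dia-rule on 3 via 0R0]
5. not b, 0   [neg-and-rule on 4 (branches; this branch)]
6. Dia (c and b), 1   [Dia-rule on 2: fresh world 1, 0R1]
7. not (c and b), 1   [neg-Dia-rule on 3 via 0R1]
8. not b, 1   [neg-and-rule on 7 (branches; this branch)]
9. c and b, 2   [Dia-rule on 6: fresh world 2, 1R2]
10. c, 2   [and-rule on 9]
11. b, 2   [and-rule on 9]
12. not (c and b), 2   [neg-Dia-rule on 3 via 0R2]
13. not b, 2   [neg-and-rule on 12 (branches; this branch)]
Accessibility: 0R0, 0R1, 0R2, 1R1, 1R2, 2R2
Branch closes: b and not b both at 2.
Every branch closes (one shown): valid in S4, hence also in S5 (every theorem of S4 is a theorem of S5).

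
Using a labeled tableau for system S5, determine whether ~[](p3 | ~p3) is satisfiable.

1. ~[](p3 | ~p3), w0
2. ~(p3 | ~p3), w1
3. ~p3, w1
4. p3, w1
Accessibility: w0Rw0, w0Rw1, w1Rw0, w1Rw1
Branch closes: p3 and ~p3 both at w1.
Every branch closes; the branch above is one of them.

Unsatisfiable (every branch closes)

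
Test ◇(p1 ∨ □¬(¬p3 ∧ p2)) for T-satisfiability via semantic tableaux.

1. ◇(p1 ∨ □¬(¬p3 ∧ p2)), u
2. p1 ∨ □¬(¬p3 ∧ p2), v   [◇-rule on 1: fresh world v, uRv]
3. □¬(¬p3 ∧ p2), v   [∨-rule on 2 (branches; this branch)]
4. ¬(¬p3 ∧ p2), v   [□-rule on 3 via vRv]
5. ¬p2, v   [¬∧-rule on 4 (branches; this branch)]
Accessibility: uRu, uRv, vRv

Satisfiable (open branch found)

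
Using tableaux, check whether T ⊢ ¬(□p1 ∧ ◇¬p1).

Valid

Tableau for the negation □p1 ∧ ◇¬p1:
1. □p1 ∧ ◇¬p1, 0
2. □p1, 0   [∧-rule on 1]
3. ◇¬p1, 0   [∧-rule on 1]
4. p1, 0   [□-rule on 2 via 0R0]
5. ¬p1, 1   [◇-rule on 3: fresh world 1, 0R1]
6. p1, 1   [□-rule on 2 via 0R1]
Accessibility: 0R0, 0R1, 1R1
Branch closes: p1 and ¬p1 both at 1.
All branches of the negation close; one closing branch shown above.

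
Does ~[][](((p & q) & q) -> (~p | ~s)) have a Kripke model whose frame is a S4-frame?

1. ~[][](((p & q) & q) -> (~p | ~s)), u
2. ~[](((p & q) & q) -> (~p | ~s)), v
3. ~(((p & q) & q) -> (~p | ~s)), w
4. (p & q) & q, w
5. ~(~p | ~s), w
6. p & q, w
7. q, w
8. p, w
9. s, w
Accessibility: uRu, uRv, uRw, vRv, vRw, wRw

Satisfiable (open branch found)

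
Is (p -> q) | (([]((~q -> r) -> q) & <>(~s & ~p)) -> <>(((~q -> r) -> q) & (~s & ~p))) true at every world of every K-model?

Valid

Tableau for the negation ~((p -> q) | (([]((~q -> r) -> q) & <>(~s & ~p)) -> <>(((~q -> r) -> q) & (~s & ~p)))):
1. ~((p -> q) | (([]((~q -> r) -> q) & <>(~s & ~p)) -> <>(((~q -> r) -> q) & (~s & ~p)))), w0
2. ~(p -> q), w0
3. ~(([]((~q -> r) -> q) & <>(~s & ~p)) -> <>(((~q -> r) -> q) & (~s & ~p))), w0
4. p, w0
5. ~q, w0
6. []((~q -> r) -> q) & <>(~s & ~p), w0
7. ~<>(((~q -> r) -> q) & (~s & ~p)), w0
8. []((~q -> r) -> q), w0
9. <>(~s & ~p), w0
10. ~s & ~p, w1
11. ~s, w1
12. ~p, w1
13. ~(((~q -> r) -> q) & (~s & ~p)), w1
14. (~q -> r) -> q, w1
15. ~((~q -> r) -> q), w1
16. ~q -> r, w1
17. ~q, w1
18. ~(~q -> r), w1
19. ~r, w1
20. r, w1
Accessibility: w0Rw1
Branch closes: r and ~r both at w1.
Every branch of the negation's tableau closes; the branch above is one of them.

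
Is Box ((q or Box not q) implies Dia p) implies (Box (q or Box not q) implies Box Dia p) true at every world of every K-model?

Tableau for the negation not (Box ((q or Box not q) implies Dia p) implies (Box (q or Box not q) implies Box Dia p)):
1. not (Box ((q or Box not q) implies Dia p) implies (Box (q or Box not q) implies Box Dia p)), w0
2. Box ((q or Box not q) implies Dia p), w0
3. not (Box (q or Box not q) implies Box Dia p), w0
4. Box (q or Box not q), w0
5. not Box Dia p, w0
6. not Dia p, w1
7. (q or Box not q) implies Dia p, w1
8. q or Box not q, w1
9. not (q or Box not q), w1
10. not q, w1
11. not Box not q, w1
12. Box not q, w1
13. q, w2
14. not p, w2
15. not q, w2
Accessibility: w0Rw1, w1Rw2
Branch closes: q and not q both at w2.
All branches of the negation close; one closing branch shown above.

Valid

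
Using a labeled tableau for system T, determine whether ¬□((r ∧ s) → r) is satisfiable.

Unsatisfiable (every branch closes)

1. ¬□((r ∧ s) → r), 0
2. ¬((r ∧ s) → r), 1
3. r ∧ s, 1
4. ¬r, 1
5. r, 1
6. s, 1
Accessibility: 0R0, 0R1, 1R1
Branch closes: r and ¬r both at 1.
All branches of the tableau close; one closing branch shown above.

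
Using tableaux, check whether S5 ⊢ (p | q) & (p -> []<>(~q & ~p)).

No, not valid

Tableau for the negation ~((p | q) & (p -> []<>(~q & ~p))):
1. ~((p | q) & (p -> []<>(~q & ~p))), u
2. ~(p -> []<>(~q & ~p)), u
3. p, u
4. ~[]<>(~q & ~p), u
5. ~<>(~q & ~p), v
6. ~(~q & ~p), u
7. ~(~q & ~p), v
8. p, v
Accessibility: uRu, uRv, vRu, vRv
The negation has an open branch (countermodel exists).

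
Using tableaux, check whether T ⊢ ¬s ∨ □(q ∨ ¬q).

Tableau for the negation ¬(¬s ∨ □(q ∨ ¬q)):
1. ¬(¬s ∨ □(q ∨ ¬q)), 0
2. s, 0
3. ¬□(q ∨ ¬q), 0
4. ¬(q ∨ ¬q), 1
5. ¬q, 1
6. q, 1
Accessibility: 0R0, 0R1, 1R1
Branch closes: q and ¬q both at 1.
All branches of the negation close; one closing branch shown above.

Valid in T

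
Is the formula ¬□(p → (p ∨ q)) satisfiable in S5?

Unsatisfiable

1. ¬□(p → (p ∨ q)), 0
2. ¬(p → (p ∨ q)), 1   [¬□-rule on 1: fresh world 1, 0R1]
3. p, 1   [¬→-rule on 2]
4. ¬(p ∨ q), 1   [¬→-rule on 2]
5. ¬p, 1   [¬∨-rule on 4]
6. ¬q, 1   [¬∨-rule on 4]
Accessibility: 0R0, 0R1, 1R0, 1R1
Branch closes: p and ¬p both at 1.
(One branch shown.) All branches close.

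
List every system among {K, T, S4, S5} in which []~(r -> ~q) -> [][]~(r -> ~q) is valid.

S4, S5

T-tableau for the negation ~([]~(r -> ~q) -> [][]~(r -> ~q)):
1. ~([]~(r -> ~q) -> [][]~(r -> ~q)), u
2. []~(r -> ~q), u
3. ~[][]~(r -> ~q), u
4. ~(r -> ~q), u
5. r, u
6. q, u
7. ~[]~(r -> ~q), v
8. ~(r -> ~q), v
9. r, v
10. q, v
11. r -> ~q, w
12. ~q, w
Accessibility: uRu, uRv, vRv, vRw, wRw
Complete open branch: countermodel on a T-frame, so not valid in T, nor in K (the same frame is also a K-frame).
S4-tableau for the negation ~([]~(r -> ~q) -> [][]~(r -> ~q)):
1. ~([]~(r -> ~q) -> [][]~(r -> ~q)), u
2. []~(r -> ~q), u
3. ~[][]~(r -> ~q), u
4. ~(r -> ~q), u
5. r, u
6. q, u
7. ~[]~(r -> ~q), v
8. ~(r -> ~q), v
9. r, v
10. q, v
11. r -> ~q, w
12. ~(r -> ~q), w
13. r, w
14. q, w
15. ~q, w
Accessibility: uRu, uRv, uRw, vRv, vRw, wRw
Branch closes: q and ~q both at w.
Every branch closes (one shown): valid in S4, hence also in S5 (every theorem of S4 is a theorem of S5).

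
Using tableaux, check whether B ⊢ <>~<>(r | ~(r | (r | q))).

No, not valid

Tableau for the negation ~<>~<>(r | ~(r | (r | q))):
1. ~<>~<>(r | ~(r | (r | q))), w0
2. <>(r | ~(r | (r | q))), w0
3. r | ~(r | (r | q)), w1
4. <>(r | ~(r | (r | q))), w1
5. ~(r | (r | q)), w1
6. ~r, w1
7. ~(r | q), w1
8. ~q, w1
9. r | ~(r | (r | q)), w2
10. ~(r | (r | q)), w2
11. ~r, w2
12. ~(r | q), w2
13. ~q, w2
Accessibility: w0Rw0, w0Rw1, w1Rw0, w1Rw1, w1Rw2, w2Rw1, w2Rw2
The negation has an open branch (countermodel exists).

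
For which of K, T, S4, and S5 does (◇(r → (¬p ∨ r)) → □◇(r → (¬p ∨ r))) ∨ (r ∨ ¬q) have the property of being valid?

T, S4, S5

T-tableau for the negation ¬((◇(r → (¬p ∨ r)) → □◇(r → (¬p ∨ r))) ∨ (r ∨ ¬q)):
1. ¬((◇(r → (¬p ∨ r)) → □◇(r → (¬p ∨ r))) ∨ (r ∨ ¬q)), w0
2. ¬(◇(r → (¬p ∨ r)) → □◇(r → (¬p ∨ r))), w0
3. ¬(r ∨ ¬q), w0
4. ◇(r → (¬p ∨ r)), w0
5. ¬□◇(r → (¬p ∨ r)), w0
6. ¬r, w0
7. q, w0
8. r → (¬p ∨ r), w1
9. ¬p ∨ r, w1
10. r, w1
11. ¬◇(r → (¬p ∨ r)), w2
12. ¬(r → (¬p ∨ r)), w2
13. r, w2
14. ¬(¬p ∨ r), w2
15. p, w2
16. ¬r, w2
Accessibility: w0Rw0, w0Rw1, w0Rw2, w1Rw1, w2Rw2
Branch closes: r and ¬r both at w2.
Every branch closes (one shown): valid in T, hence also in S4, S5 (every theorem of T is a theorem of S4 and S5).
K-tableau for the negation ¬((◇(r → (¬p ∨ r)) → □◇(r → (¬p ∨ r))) ∨ (r ∨ ¬q)):
1. ¬((◇(r → (¬p ∨ r)) → □◇(r → (¬p ∨ r))) ∨ (r ∨ ¬q)), w0
2. ¬(◇(r → (¬p ∨ r)) → □◇(r → (¬p ∨ r))), w0
3. ¬(r ∨ ¬q), w0
4. ◇(r → (¬p ∨ r)), w0
5. ¬□◇(r → (¬p ∨ r)), w0
6. ¬r, w0
7. q, w0
8. r → (¬p ∨ r), w1
9. ¬p ∨ r, w1
10. r, w1
11. ¬◇(r → (¬p ∨ r)), w2
Accessibility: w0Rw1, w0Rw2
Complete open branch: countermodel on a K-frame, so not valid in K.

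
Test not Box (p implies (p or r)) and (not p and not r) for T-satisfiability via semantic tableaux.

No, unsatisfiable

1. not Box (p implies (p or r)) and (not p and not r), 0
2. not Box (p implies (p or r)), 0
3. not p and not r, 0
4. not p, 0
5. not r, 0
6. not (p implies (p or r)), 1
7. p, 1
8. not (p or r), 1
9. not p, 1
10. not r, 1
Accessibility: 0R0, 0R1, 1R1
Branch closes: p and not p both at 1.
Every branch closes; the branch above is one of them.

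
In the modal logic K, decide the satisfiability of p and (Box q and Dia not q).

1. p and (Box q and Dia not q), u
2. p, u
3. Box q and Dia not q, u
4. Box q, u
5. Dia not q, u
6. not q, v
7. q, v
Accessibility: uRv
Branch closes: q and not q both at v.
All branches of the tableau close; one closing branch shown above.

Unsatisfiable (every branch closes)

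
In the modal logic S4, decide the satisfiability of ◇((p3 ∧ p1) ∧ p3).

1. ◇((p3 ∧ p1) ∧ p3), u
2. (p3 ∧ p1) ∧ p3, v   [◇-rule on 1: fresh world v, uRv]
3. p3 ∧ p1, v   [∧-rule on 2]
4. p3, v   [∧-rule on 2]
5. p1, v   [∧-rule on 3]
Accessibility: uRu, uRv, vRv

Yes, satisfiable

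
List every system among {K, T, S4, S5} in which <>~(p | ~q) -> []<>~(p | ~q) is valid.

S4-tableau for the negation ~(<>~(p | ~q) -> []<>~(p | ~q)):
1. ~(<>~(p | ~q) -> []<>~(p | ~q)), 0
2. <>~(p | ~q), 0   [~->-rule on 1]
3. ~[]<>~(p | ~q), 0   [~->-rule on 1]
4. ~(p | ~q), 1   [<>-rule on 2: fresh world 1, 0R1]
5. ~p, 1   [~|-rule on 4]
6. q, 1   [~|-rule on 4]
7. ~<>~(p | ~q), 2   [~[]-rule on 3: fresh world 2, 0R2]
8. p | ~q, 2   [~<>-rule on 7 via 2R2]
9. ~q, 2   [|-rule on 8 (branches; this branch)]
Accessibility: 0R0, 0R1, 0R2, 1R1, 2R2
Complete open branch: countermodel on an S4-frame, so not valid in S4, nor in K, T (the same frame is also a K-frame and a T-frame).
S5-tableau for the negation ~(<>~(p | ~q) -> []<>~(p | ~q)):
1. ~(<>~(p | ~q) -> []<>~(p | ~q)), 0
2. <>~(p | ~q), 0   [~->-rule on 1]
3. ~[]<>~(p | ~q), 0   [~->-rule on 1]
4. ~(p | ~q), 1   [<>-rule on 2: fresh world 1, 0R1]
5. ~p, 1   [~|-rule on 4]
6. q, 1   [~|-rule on 4]
7. ~<>~(p | ~q), 2   [~[]-rule on 3: fresh world 2, 0R2]
8. p | ~q, 0   [~<>-rule on 7 via 2R0]
9. p | ~q, 1   [~<>-rule on 7 via 2R1]
10. p | ~q, 2   [~<>-rule on 7 via 2R2]
11. ~q, 0   [|-rule on 8 (branches; this branch)]
12. ~q, 1   [|-rule on 9 (branches; this branch)]
Accessibility: 0R0, 0R1, 0R2, 1R0, 1R1, 1R2, 2R0, 2R1, 2R2
Branch closes: q and ~q both at 1.
Every branch closes (one shown): valid in S5.

S5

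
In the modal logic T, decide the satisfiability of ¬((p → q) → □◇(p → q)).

1. ¬((p → q) → □◇(p → q)), w0
2. p → q, w0
3. ¬□◇(p → q), w0
4. q, w0
5. ¬◇(p → q), w1
6. ¬(p → q), w1
7. p, w1
8. ¬q, w1
Accessibility: w0Rw0, w0Rw1, w1Rw1

Yes, satisfiable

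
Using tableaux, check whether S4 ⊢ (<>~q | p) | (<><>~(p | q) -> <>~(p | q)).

Tableau for the negation ~((<>~q | p) | (<><>~(p | q) -> <>~(p | q))):
1. ~((<>~q | p) | (<><>~(p | q) -> <>~(p | q))), u
2. ~(<>~q | p), u
3. ~(<><>~(p | q) -> <>~(p | q)), u
4. ~<>~q, u
5. ~p, u
6. <><>~(p | q), u
7. ~<>~(p | q), u
8. q, u
9. p | q, u
10. <>~(p | q), v
11. q, v
12. p | q, v
13. ~(p | q), w
14. ~p, w
15. ~q, w
16. q, w
Accessibility: uRu, uRv, uRw, vRv, vRw, wRw
Branch closes: q and ~q both at w.
All branches of the negation close; one closing branch shown above.

Valid in S4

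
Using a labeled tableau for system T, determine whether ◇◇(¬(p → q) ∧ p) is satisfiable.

Satisfiable

1. ◇◇(¬(p → q) ∧ p), w0
2. ◇(¬(p → q) ∧ p), w1   [◇-rule on 1: fresh world w1, w0Rw1]
3. ¬(p → q) ∧ p, w2   [◇-rule on 2: fresh world w2, w1Rw2]
4. ¬(p → q), w2   [∧-rule on 3]
5. p, w2   [∧-rule on 3]
6. ¬q, w2   [¬→-rule on 4]
Accessibility: w0Rw0, w0Rw1, w1Rw1, w1Rw2, w2Rw2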